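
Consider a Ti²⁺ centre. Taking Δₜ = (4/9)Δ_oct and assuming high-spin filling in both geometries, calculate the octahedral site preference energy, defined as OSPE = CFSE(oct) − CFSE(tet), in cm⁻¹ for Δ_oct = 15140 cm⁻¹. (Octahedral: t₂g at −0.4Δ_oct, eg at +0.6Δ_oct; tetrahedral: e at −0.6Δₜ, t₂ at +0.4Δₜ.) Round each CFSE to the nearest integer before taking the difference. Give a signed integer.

Ti sits in group 4; removing 2 electrons leaves Ti²⁺ with 4 − 2 = 2 d electrons.
Octahedral high-spin t₂g² eg⁰: CFSE = -0.8 × 15140 = -12112 cm⁻¹.
Tetrahedral e² t₂⁰ gives -1.2Δₜ = -1.2 × (4/9) × 15140 = -8075 cm⁻¹.
OSPE = -12112 − (-8075) = -4037 cm⁻¹.

-4037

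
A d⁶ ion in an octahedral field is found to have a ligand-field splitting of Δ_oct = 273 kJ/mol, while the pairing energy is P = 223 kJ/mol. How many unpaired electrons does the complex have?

0

Δ_oct > P, so pairing is preferred: the ground state is low-spin.
Configuration: t2g^6 e_g^0.
Unpaired electrons: 0.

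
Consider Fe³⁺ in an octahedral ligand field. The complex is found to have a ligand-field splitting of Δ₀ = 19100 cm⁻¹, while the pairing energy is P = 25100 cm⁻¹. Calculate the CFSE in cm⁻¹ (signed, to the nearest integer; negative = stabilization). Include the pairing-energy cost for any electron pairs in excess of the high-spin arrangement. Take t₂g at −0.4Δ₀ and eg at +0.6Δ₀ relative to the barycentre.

0

Fe sits in group 8; removing 3 electrons leaves Fe³⁺ with 8 − 3 = 5 d electrons.
Since Δ₀ = 19100 cm⁻¹ < P = 25100 cm⁻¹, the complex adopts the high-spin configuration.
Configuration: t₂g³ eg².
Orbital CFSE = 0.0Δ₀ = 0.0 × 19100 = 0 cm⁻¹.
High-spin has no excess pairs, so no pairing correction applies.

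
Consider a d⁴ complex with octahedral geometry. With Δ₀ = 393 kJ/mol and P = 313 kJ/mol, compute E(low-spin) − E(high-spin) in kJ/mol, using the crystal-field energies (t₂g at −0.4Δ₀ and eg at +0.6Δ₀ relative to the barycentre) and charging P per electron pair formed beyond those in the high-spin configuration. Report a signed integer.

-80

High-spin d⁴ fills as t₂g³ eg¹ with CFSE 3(−0.4) + 1(+0.6) = -0.6Δ₀ = -236 kJ/mol.
Low-spin t₂g⁴ eg⁰ gives -1.6Δ₀ = -629 kJ/mol, but forming 1 extra pair costs 1P = 313 kJ/mol, so E(LS) = -629 + 313 = -316 kJ/mol.
E(LS) − E(HS) = -316 − (-236) = -80 kJ/mol.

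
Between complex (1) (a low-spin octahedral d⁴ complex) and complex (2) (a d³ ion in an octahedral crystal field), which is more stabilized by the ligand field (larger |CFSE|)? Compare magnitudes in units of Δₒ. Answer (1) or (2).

(1)

(1): t₂g⁴ eg⁰, CFSE = -1.6Δₒ.
(2): t₂g³ eg⁰, CFSE = -1.2Δₒ.
So (1) has the larger |CFSE|.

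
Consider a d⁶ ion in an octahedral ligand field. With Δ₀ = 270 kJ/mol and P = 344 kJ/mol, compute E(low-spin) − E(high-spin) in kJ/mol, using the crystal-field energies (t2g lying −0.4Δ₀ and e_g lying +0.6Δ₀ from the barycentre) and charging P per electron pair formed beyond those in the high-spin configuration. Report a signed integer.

148

High-spin d⁶ fills as t2g^4 e_g^2 with CFSE 4(−0.4) + 2(+0.6) = -0.4Δ₀ = -108 kJ/mol.
Low-spin t2g^6 e_g^0 gives -2.4Δ₀ = -648 kJ/mol, but forming 2 extra pairs costs 2P = 688 kJ/mol, so E(LS) = -648 + 688 = 40 kJ/mol.
E(LS) − E(HS) = 40 − (-108) = 148 kJ/mol.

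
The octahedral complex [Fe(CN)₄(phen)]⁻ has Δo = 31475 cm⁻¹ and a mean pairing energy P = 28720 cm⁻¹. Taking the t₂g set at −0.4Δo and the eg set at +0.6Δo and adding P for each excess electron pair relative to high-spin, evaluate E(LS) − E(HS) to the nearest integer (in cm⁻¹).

Ligand charges: 4×(-1) from CN⁻ and 1×(+0) from phen sum to -4; with overall charge -1, Fe is +3.
Fe is in group 8, so Fe³⁺ is d⁵ (8 − 3 = 5).
High-spin d⁵ fills as t₂g³ eg² with CFSE 3(−0.4) + 2(+0.6) = 0.0Δo = 0 cm⁻¹.
Low-spin: t₂g⁵ eg⁰, orbital CFSE = -2.0Δo = -62950 cm⁻¹; plus 2 excess pairs × P = +57440 cm⁻¹; total -5510 cm⁻¹.
Thus E(LS) − E(HS) = -5510 cm⁻¹.

-5510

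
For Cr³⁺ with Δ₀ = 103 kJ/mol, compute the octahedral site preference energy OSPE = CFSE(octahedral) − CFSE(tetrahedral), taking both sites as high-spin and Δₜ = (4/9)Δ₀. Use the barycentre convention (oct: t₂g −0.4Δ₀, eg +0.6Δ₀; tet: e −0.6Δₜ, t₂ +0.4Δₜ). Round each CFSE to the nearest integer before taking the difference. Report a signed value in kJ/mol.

Cr sits in group 6; removing 3 electrons leaves Cr³⁺ with 6 − 3 = 3 d electrons.
Octahedral (high-spin): t2g^3 e_g^0, CFSE = 3(−0.4) + 0(+0.6) = -1.2Δ₀ = -1.2 × 103 = -124 kJ/mol.
Tetrahedral: e^2 t2^1, CFSE = 2(−0.6) + 1(+0.4) = -0.8Δₜ = -0.8 × (4/9) × 103 = -37 kJ/mol.
OSPE = -124 − (-37) = -87 kJ/mol.

-87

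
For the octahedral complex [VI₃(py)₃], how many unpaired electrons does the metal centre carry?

Ligand charges: 3×(-1) from I⁻ and 3×(+0) from py sum to -3; with overall charge +0, V is +3.
V sits in group 5; removing 3 electrons leaves V³⁺ with 5 − 3 = 2 d electrons.
Configuration: t₂g² eg⁰, giving 2 unpaired electrons.

2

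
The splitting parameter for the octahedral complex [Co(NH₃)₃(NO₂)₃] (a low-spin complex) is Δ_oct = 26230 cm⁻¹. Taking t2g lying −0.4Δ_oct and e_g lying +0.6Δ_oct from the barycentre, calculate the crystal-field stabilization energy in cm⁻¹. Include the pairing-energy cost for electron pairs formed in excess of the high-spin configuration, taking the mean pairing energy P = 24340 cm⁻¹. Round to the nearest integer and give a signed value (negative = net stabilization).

-14272

Ligand charges: 3×(+0) from NH₃ and 3×(-1) from NO₂⁻ sum to -3; with overall charge +0, Co is +3.
Co is in group 9, so Co³⁺ is d⁶ (9 − 3 = 6).
Electron filling gives t2g^6 e_g^0.
The orbital stabilization is -2.4Δ_oct = -2.4 × 26230 = -62952 cm⁻¹.
Relative to high-spin t2g^4 e_g^2 (1 paired), the low-spin configuration has 2 additional pairs, contributing +2 × 24340 = +48680 cm⁻¹.
Combining: -62952 + 48680 = -14272 cm⁻¹.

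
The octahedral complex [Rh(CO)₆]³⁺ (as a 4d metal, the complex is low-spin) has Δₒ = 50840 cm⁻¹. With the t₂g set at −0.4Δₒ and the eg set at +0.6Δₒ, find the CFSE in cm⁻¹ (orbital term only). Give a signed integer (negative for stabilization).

CO is neutral, so the +3 overall charge sits on Rh: oxidation state +3.
Rh³⁺: group 9, so d-count = 9 − 3 = 6.
Configuration: t₂g⁶ eg⁰.
Orbital CFSE = 6(-0.4) + 0(0.6) = -2.4Δₒ = -2.4 × 50840 = -122016 cm⁻¹.

-122016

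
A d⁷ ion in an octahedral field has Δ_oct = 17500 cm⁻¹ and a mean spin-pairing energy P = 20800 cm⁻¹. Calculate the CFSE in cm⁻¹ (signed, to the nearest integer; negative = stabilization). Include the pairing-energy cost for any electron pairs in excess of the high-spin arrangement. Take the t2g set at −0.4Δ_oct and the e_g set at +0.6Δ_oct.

-14000

Here Δ_oct < P (17500 < 20800), so the high-spin state is favoured.
Configuration: t2g^5 e_g^2.
Orbital CFSE = -0.8Δ_oct = -0.8 × 17500 = -14000 cm⁻¹.
High-spin has no excess pairs, so no pairing correction applies.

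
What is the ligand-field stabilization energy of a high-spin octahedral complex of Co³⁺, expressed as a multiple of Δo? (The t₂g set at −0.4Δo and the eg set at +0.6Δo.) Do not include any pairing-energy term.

-0.4 Δo

Co³⁺: group 9, so d-count = 9 − 3 = 6.
Configuration: t₂g⁴ eg².
CFSE = 4(-0.4Δo) + 2(0.6Δo) = -1.6Δo + 1.2Δo = -0.4Δo.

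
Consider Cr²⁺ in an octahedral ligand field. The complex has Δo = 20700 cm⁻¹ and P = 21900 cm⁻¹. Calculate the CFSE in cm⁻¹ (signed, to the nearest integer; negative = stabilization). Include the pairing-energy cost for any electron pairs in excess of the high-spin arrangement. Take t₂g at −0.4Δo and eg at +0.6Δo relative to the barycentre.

Group 6 minus oxidation state +2 gives a d⁴ configuration for Cr²⁺.
With Δo < P the complex is high-spin.
That gives t₂g³ eg¹.
Orbital CFSE = -0.6Δo = -0.6 × 20700 = -12420 cm⁻¹.
High-spin has no excess pairs, so no pairing correction applies.

-12420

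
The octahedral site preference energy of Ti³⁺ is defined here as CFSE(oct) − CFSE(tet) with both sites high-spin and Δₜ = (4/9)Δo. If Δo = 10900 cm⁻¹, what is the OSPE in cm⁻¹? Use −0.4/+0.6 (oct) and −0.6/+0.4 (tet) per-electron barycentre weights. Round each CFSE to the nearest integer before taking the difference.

Ti sits in group 4; removing 3 electrons leaves Ti³⁺ with 4 − 3 = 1 d electrons.
Octahedral (high-spin): t₂g¹ eg⁰, CFSE = 1(−0.4) + 0(+0.6) = -0.4Δo = -0.4 × 10900 = -4360 cm⁻¹.
Tetrahedral e¹ t₂⁰ gives -0.6Δₜ = -0.6 × (4/9) × 10900 = -2907 cm⁻¹.
Subtracting, OSPE = -4360 − (-2907) = -1453 cm⁻¹.

-1453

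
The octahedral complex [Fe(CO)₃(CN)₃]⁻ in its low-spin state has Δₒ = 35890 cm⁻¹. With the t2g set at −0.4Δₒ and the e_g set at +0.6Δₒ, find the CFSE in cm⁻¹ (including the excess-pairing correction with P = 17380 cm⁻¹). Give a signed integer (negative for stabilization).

-51376

Ligand charges: 3×(+0) from CO and 3×(-1) from CN⁻ sum to -3; with overall charge -1, Fe is +2.
Fe is in group 8, so Fe²⁺ is d⁶ (8 − 2 = 6).
The d⁶ electrons fill as t2g^6 e_g^0.
Orbital CFSE = 6(-0.4) + 0(0.6) = -2.4Δₒ = -2.4 × 35890 = -86136 cm⁻¹.
Relative to high-spin t2g^4 e_g^2 (1 paired), the low-spin configuration has 2 additional pairs, contributing +2 × 17380 = +34760 cm⁻¹.
Net CFSE = -86136 + 34760 = -51376 cm⁻¹.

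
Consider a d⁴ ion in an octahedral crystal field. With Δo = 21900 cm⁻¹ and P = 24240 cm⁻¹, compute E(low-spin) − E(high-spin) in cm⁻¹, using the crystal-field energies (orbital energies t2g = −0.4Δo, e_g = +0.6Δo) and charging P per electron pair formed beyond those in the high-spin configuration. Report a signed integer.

High-spin d⁴ fills as t2g^3 e_g^1 with CFSE 3(−0.4) + 1(+0.6) = -0.6Δo = -13140 cm⁻¹.
For low-spin the configuration is t2g^4 e_g^0: orbital energy -1.6 × 21900 = -35040 cm⁻¹, and 1 additional pair relative to high-spin adds 24240 cm⁻¹, giving -10800 cm⁻¹.
Thus E(LS) − E(HS) = 2340 cm⁻¹.

2340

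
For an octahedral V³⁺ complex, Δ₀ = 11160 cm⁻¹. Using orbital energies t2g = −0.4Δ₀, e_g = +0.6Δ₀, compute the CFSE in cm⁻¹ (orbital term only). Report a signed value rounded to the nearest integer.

-8928

V³⁺: group 5, so d-count = 5 − 3 = 2.
Electron filling gives t2g^2 e_g^0.
CFSE(orbital) = 2×(-0.4Δ₀) + 0×(0.6Δ₀) = -0.8Δ₀; with Δ₀ = 11160 cm⁻¹ that is -8928 cm⁻¹.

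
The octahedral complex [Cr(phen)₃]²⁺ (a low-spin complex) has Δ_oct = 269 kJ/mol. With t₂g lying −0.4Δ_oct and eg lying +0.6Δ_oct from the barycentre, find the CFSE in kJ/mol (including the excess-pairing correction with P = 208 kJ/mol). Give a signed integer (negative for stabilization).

phen is neutral, so the +2 overall charge sits on Cr: oxidation state +2.
Group 6 minus oxidation state +2 gives a d⁴ configuration for Cr²⁺.
Electron filling gives t₂g⁴ eg⁰.
Orbital CFSE = 4(-0.4) + 0(0.6) = -1.6Δ_oct = -1.6 × 269 = -430 kJ/mol.
Relative to high-spin t₂g³ eg¹ (0 paired), the low-spin configuration has 1 additional pair, contributing +1 × 208 = +208 kJ/mol.
Overall CFSE = -430 + 208 = -222 kJ/mol.

-222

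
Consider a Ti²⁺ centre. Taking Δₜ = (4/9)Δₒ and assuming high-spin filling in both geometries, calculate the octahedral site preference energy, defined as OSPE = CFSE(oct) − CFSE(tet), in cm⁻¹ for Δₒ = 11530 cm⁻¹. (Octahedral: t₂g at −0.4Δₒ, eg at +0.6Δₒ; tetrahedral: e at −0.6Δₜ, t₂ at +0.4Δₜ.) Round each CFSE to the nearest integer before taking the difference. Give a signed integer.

Ti²⁺: group 4, so d-count = 4 − 2 = 2.
Octahedral (high-spin): t₂g² eg⁰, CFSE = 2(−0.4) + 0(+0.6) = -0.8Δₒ = -0.8 × 11530 = -9224 cm⁻¹.
Tetrahedral e² t₂⁰ gives -1.2Δₜ = -1.2 × (4/9) × 11530 = -6149 cm⁻¹.
OSPE = CFSE(oct) − CFSE(tet) = -9224 − (-6149) = -3075 cm⁻¹.

-3075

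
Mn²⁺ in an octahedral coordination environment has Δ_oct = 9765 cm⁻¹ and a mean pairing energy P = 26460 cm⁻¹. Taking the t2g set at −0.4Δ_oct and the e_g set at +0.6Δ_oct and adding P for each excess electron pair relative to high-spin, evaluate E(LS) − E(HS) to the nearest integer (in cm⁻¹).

Mn is in group 7, so Mn²⁺ is d⁵ (7 − 2 = 5).
High-spin: t2g^3 e_g^2, CFSE = 0.0Δ_oct = 0 cm⁻¹.
Low-spin: t2g^5 e_g^0, orbital CFSE = -2.0Δ_oct = -19530 cm⁻¹; plus 2 excess pairs × P = +52920 cm⁻¹; total 33390 cm⁻¹.
E(LS) − E(HS) = 33390 − (0) = 33390 cm⁻¹.

33390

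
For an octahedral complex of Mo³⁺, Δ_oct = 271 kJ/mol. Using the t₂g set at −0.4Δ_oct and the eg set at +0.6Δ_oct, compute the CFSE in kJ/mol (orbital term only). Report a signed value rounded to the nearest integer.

Mo³⁺: group 6, so d-count = 6 − 3 = 3.
For octahedral d³ the high- and low-spin configurations coincide.
Configuration: t₂g³ eg⁰.
Orbital CFSE = 3(-0.4) + 0(0.6) = -1.2Δ_oct = -1.2 × 271 = -325 kJ/mol.

-325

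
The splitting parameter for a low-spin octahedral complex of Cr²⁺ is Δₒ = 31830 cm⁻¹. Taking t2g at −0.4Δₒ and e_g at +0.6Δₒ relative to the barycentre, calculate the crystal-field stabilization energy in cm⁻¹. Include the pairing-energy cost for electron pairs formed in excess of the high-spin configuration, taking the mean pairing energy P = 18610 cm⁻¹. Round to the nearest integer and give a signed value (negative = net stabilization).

Cr sits in group 6; removing 2 electrons leaves Cr²⁺ with 6 − 2 = 4 d electrons.
Electron filling gives t2g^4 e_g^0.
Orbital CFSE = 4(-0.4) + 0(0.6) = -1.6Δₒ = -1.6 × 31830 = -50928 cm⁻¹.
High-spin d⁴ would be t2g^3 e_g^1 with 0 pairs; low-spin has 1, so 1 excess pair costs +1P = +18610 cm⁻¹.
Overall CFSE = -50928 + 18610 = -32318 cm⁻¹.

-32318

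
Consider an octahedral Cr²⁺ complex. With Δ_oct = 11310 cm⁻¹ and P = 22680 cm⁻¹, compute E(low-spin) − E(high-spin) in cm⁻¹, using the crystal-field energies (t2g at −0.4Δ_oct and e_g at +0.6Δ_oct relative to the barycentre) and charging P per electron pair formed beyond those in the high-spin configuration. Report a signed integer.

Cr sits in group 6; removing 2 electrons leaves Cr²⁺ with 6 − 2 = 4 d electrons.
High-spin d⁴ fills as t2g^3 e_g^1 with CFSE 3(−0.4) + 1(+0.6) = -0.6Δ_oct = -6786 cm⁻¹.
Low-spin: t2g^4 e_g^0, orbital CFSE = -1.6Δ_oct = -18096 cm⁻¹; plus 1 excess pair × P = +22680 cm⁻¹; total 4584 cm⁻¹.
Thus E(LS) − E(HS) = 11370 cm⁻¹.

11370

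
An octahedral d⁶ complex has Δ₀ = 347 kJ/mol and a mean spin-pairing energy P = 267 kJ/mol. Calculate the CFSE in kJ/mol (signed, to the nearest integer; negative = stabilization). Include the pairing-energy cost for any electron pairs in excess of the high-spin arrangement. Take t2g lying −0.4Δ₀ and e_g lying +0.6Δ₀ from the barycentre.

Since Δ₀ = 347 kJ/mol > P = 267 kJ/mol, the complex adopts the low-spin configuration.
Configuration: t2g^6 e_g^0.
Orbital CFSE = -2.4Δ₀ = -2.4 × 347 = -833 kJ/mol.
Excess pairs vs high-spin: 3 − 1 = 2; pairing cost = +534 kJ/mol.
Net CFSE = -833 + 534 = -299 kJ/mol.

-299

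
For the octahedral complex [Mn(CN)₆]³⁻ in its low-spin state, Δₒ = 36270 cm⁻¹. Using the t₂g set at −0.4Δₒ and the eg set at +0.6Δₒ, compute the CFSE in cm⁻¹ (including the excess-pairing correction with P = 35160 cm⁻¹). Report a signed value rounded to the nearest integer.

-22872

Each CN⁻ contributes -1; 6 × (-1) = -6. With overall charge -3, Mn is in the +3 oxidation state.
Mn sits in group 7; removing 3 electrons leaves Mn³⁺ with 7 − 3 = 4 d electrons.
The d⁴ electrons fill as t₂g⁴ eg⁰.
CFSE(orbital) = 4×(-0.4Δₒ) + 0×(0.6Δₒ) = -1.6Δₒ; with Δₒ = 36270 cm⁻¹ that is -58032 cm⁻¹.
High-spin d⁴ would be t₂g³ eg¹ with 0 pairs; low-spin has 1, so 1 excess pair costs +1P = +35160 cm⁻¹.
Net CFSE = -58032 + 35160 = -22872 cm⁻¹.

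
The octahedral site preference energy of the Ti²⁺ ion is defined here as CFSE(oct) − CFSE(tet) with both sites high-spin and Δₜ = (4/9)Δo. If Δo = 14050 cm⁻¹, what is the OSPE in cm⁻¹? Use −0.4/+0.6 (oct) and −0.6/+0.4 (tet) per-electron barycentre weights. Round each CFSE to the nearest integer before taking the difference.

-3747

Ti is in group 4, so Ti²⁺ is d² (4 − 2 = 2).
In an octahedral site d² (HS) is t₂g² eg⁰, giving CFSE(oct) = -0.8Δo = -11240 cm⁻¹.
Tetrahedral e² t₂⁰ gives -1.2Δₜ = -1.2 × (4/9) × 14050 = -7493 cm⁻¹.
OSPE = -11240 − (-7493) = -3747 cm⁻¹.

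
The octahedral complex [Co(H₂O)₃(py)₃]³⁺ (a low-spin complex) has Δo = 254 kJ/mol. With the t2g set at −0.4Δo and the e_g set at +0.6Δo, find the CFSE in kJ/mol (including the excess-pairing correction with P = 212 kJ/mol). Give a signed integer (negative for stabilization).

Ligand charges: 3×(+0) from H₂O and 3×(+0) from py sum to +0; with overall charge +3, Co is +3.
Co is in group 9, so Co³⁺ is d⁶ (9 − 3 = 6).
Configuration: t2g^6 e_g^0.
CFSE(orbital) = 6×(-0.4Δo) + 0×(0.6Δo) = -2.4Δo; with Δo = 254 kJ/mol that is -610 kJ/mol.
High-spin d⁶ would be t2g^4 e_g^2 with 1 pair; low-spin has 3, so 2 excess pairs cost +2P = +424 kJ/mol.
Overall CFSE = -610 + 424 = -186 kJ/mol.

-186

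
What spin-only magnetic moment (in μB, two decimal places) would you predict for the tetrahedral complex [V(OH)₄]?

1.73 μB

Each OH⁻ contributes -1; 4 × (-1) = -4. With overall charge +0, V is in the +4 oxidation state.
V is in group 5, so V⁴⁺ is d¹ (5 − 4 = 1).
Tetrahedral splitting is small, so the complex is high-spin.
Configuration: e¹ t₂⁰ → 1 unpaired electron.
μ(spin-only) = √[1(1+2)] = √3 ≈ 1.73 μB.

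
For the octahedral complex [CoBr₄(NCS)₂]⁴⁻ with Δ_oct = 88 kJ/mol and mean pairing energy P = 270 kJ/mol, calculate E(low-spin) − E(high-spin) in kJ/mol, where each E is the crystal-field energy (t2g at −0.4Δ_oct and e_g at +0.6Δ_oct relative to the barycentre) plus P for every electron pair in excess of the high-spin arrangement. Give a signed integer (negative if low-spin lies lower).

Ligand charges: 4×(-1) from Br⁻ and 2×(-1) from NCS⁻ sum to -6; with overall charge -4, Co is +2.
Co sits in group 9; removing 2 electrons leaves Co²⁺ with 9 − 2 = 7 d electrons.
High-spin d⁷ fills as t2g^5 e_g^2 with CFSE 5(−0.4) + 2(+0.6) = -0.8Δ_oct = -70 kJ/mol.
Low-spin t2g^6 e_g^1 gives -1.8Δ_oct = -158 kJ/mol, but forming 1 extra pair costs 1P = 270 kJ/mol, so E(LS) = -158 + 270 = 112 kJ/mol.
Thus E(LS) − E(HS) = 182 kJ/mol.

182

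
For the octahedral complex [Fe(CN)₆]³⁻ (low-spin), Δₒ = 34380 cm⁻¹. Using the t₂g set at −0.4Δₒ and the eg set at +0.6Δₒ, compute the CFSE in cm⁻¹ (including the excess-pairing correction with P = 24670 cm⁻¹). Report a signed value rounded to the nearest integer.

Each CN⁻ contributes -1; 6 × (-1) = -6. With overall charge -3, Fe is in the +3 oxidation state.
Fe is in group 8, so Fe³⁺ is d⁵ (8 − 3 = 5).
The d⁵ electrons fill as t₂g⁵ eg⁰.
The orbital stabilization is -2.0Δₒ = -2.0 × 34380 = -68760 cm⁻¹.
High-spin d⁵ would be t₂g³ eg² with 0 pairs; low-spin has 2, so 2 excess pairs cost +2P = +49340 cm⁻¹.
Overall CFSE = -68760 + 49340 = -19420 cm⁻¹.

-19420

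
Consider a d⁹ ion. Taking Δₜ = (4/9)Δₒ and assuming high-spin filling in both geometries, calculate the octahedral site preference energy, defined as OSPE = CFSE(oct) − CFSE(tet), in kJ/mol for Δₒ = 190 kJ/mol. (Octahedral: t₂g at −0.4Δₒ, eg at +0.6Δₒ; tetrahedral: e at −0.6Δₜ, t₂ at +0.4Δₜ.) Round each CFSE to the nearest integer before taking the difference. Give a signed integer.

Octahedral high-spin t2g^6 e_g^3: CFSE = -0.6 × 190 = -114 kJ/mol.
Tetrahedral: e^4 t2^5, CFSE = 4(−0.6) + 5(+0.4) = -0.4Δₜ = -0.4 × (4/9) × 190 = -34 kJ/mol.
OSPE = CFSE(oct) − CFSE(tet) = -114 − (-34) = -80 kJ/mol.

-80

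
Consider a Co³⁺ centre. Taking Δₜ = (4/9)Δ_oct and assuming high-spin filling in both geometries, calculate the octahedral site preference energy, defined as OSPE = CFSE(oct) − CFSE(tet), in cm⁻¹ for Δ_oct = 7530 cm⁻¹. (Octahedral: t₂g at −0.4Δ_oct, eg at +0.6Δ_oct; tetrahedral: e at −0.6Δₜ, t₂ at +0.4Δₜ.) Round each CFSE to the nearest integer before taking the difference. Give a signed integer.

-1004

Co is in group 9, so Co³⁺ is d⁶ (9 − 3 = 6).
Octahedral (high-spin): t₂g⁴ eg², CFSE = 4(−0.4) + 2(+0.6) = -0.4Δ_oct = -0.4 × 7530 = -3012 cm⁻¹.
In a tetrahedral site the filling is e³ t₂³: CFSE(tet) = -0.6Δₜ = -0.6 × (4/9)(7530) = -2008 cm⁻¹.
OSPE = -3012 − (-2008) = -1004 cm⁻¹.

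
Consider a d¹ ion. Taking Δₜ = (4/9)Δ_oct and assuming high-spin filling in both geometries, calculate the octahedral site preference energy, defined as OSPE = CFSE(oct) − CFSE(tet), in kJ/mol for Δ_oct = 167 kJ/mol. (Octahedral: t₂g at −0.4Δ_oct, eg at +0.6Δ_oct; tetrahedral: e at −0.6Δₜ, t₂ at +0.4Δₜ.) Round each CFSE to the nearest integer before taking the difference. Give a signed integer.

-22

Octahedral (high-spin): t2g^1 e_g^0, CFSE = 1(−0.4) + 0(+0.6) = -0.4Δ_oct = -0.4 × 167 = -67 kJ/mol.
In a tetrahedral site the filling is e^1 t2^0: CFSE(tet) = -0.6Δₜ = -0.6 × (4/9)(167) = -45 kJ/mol.
OSPE = -67 − (-45) = -22 kJ/mol.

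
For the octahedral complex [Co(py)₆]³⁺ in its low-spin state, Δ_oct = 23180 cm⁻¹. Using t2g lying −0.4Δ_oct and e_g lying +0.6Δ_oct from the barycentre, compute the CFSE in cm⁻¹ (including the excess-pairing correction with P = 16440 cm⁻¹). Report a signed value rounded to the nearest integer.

py is neutral, so the +3 overall charge sits on Co: oxidation state +3.
Group 9 minus oxidation state +3 gives a d⁶ configuration for Co³⁺.
The d⁶ electrons fill as t2g^6 e_g^0.
CFSE(orbital) = 6×(-0.4Δ_oct) + 0×(0.6Δ_oct) = -2.4Δ_oct; with Δ_oct = 23180 cm⁻¹ that is -55632 cm⁻¹.
Pairing penalty: 3 pairs vs 1 in the high-spin reference → 2 extra × P = 32880 cm⁻¹.
Net CFSE = -55632 + 32880 = -22752 cm⁻¹.

-22752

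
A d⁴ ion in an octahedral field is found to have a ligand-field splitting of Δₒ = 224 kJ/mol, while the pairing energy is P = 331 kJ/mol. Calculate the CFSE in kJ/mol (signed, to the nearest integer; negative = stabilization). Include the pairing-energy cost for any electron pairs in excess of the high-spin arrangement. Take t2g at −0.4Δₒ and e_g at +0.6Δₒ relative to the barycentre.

Δₒ < P, so pairing is avoided: the ground state is high-spin.
Configuration: t2g^3 e_g^1.
Orbital CFSE = -0.6Δₒ = -0.6 × 224 = -134 kJ/mol.
High-spin has no excess pairs, so no pairing correction applies.

-134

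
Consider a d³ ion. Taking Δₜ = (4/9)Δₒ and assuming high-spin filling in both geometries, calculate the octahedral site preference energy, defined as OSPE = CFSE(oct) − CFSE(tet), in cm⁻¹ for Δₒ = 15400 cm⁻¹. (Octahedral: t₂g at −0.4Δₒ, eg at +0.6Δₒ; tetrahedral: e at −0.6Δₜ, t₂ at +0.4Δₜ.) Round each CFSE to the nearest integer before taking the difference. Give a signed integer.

-13004

Octahedral (high-spin): t2g^3 e_g^0, CFSE = 3(−0.4) + 0(+0.6) = -1.2Δₒ = -1.2 × 15400 = -18480 cm⁻¹.
Tetrahedral e^2 t2^1 gives -0.8Δₜ = -0.8 × (4/9) × 15400 = -5476 cm⁻¹.
Subtracting, OSPE = -18480 − (-5476) = -13004 cm⁻¹.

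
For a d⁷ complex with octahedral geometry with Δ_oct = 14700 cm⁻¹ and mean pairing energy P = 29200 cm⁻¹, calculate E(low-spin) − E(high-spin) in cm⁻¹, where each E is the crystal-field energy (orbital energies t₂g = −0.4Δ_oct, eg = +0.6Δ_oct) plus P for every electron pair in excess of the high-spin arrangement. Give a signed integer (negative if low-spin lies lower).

14500

High-spin d⁷ fills as t₂g⁵ eg² with CFSE 5(−0.4) + 2(+0.6) = -0.8Δ_oct = -11760 cm⁻¹.
Low-spin: t₂g⁶ eg¹, orbital CFSE = -1.8Δ_oct = -26460 cm⁻¹; plus 1 excess pair × P = +29200 cm⁻¹; total 2740 cm⁻¹.
The difference is 2740 − (-11760) = 14500 cm⁻¹, so high-spin lies lower.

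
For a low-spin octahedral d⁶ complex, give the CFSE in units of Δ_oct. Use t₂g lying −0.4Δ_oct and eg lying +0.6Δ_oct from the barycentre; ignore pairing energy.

Configuration: t₂g⁶ eg⁰.
CFSE = 6(-0.4Δ_oct) + 0(0.6Δ_oct) = -2.4Δ_oct + 0.0Δ_oct = -2.4Δ_oct.

-2.4 Δ_oct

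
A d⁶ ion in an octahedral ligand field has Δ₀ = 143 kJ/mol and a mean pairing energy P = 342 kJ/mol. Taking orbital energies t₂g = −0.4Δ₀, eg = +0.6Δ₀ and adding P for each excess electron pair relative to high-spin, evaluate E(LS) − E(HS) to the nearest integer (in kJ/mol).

398

High-spin: t₂g⁴ eg², CFSE = -0.4Δ₀ = -57 kJ/mol.
Low-spin: t₂g⁶ eg⁰, orbital CFSE = -2.4Δ₀ = -343 kJ/mol; plus 2 excess pairs × P = +684 kJ/mol; total 341 kJ/mol.
The difference is 341 − (-57) = 398 kJ/mol, so high-spin lies lower.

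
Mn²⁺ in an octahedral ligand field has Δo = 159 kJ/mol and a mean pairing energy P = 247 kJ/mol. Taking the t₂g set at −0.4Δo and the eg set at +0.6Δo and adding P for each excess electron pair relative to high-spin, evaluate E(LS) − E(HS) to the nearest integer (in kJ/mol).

176

Mn sits in group 7; removing 2 electrons leaves Mn²⁺ with 7 − 2 = 5 d electrons.
High-spin d⁵ fills as t₂g³ eg² with CFSE 3(−0.4) + 2(+0.6) = 0.0Δo = 0 kJ/mol.
For low-spin the configuration is t₂g⁵ eg⁰: orbital energy -2.0 × 159 = -318 kJ/mol, and 2 additional pairs relative to high-spin add 494 kJ/mol, giving 176 kJ/mol.
E(LS) − E(HS) = 176 − (0) = 176 kJ/mol.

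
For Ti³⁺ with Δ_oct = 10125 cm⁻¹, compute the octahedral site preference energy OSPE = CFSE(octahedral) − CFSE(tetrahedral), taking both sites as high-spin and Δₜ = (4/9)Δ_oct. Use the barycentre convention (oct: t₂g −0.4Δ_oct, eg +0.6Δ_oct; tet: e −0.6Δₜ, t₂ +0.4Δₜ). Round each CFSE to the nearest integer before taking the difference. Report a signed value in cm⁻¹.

Ti is in group 4, so Ti³⁺ is d¹ (4 − 3 = 1).
Octahedral (high-spin): t₂g¹ eg⁰, CFSE = 1(−0.4) + 0(+0.6) = -0.4Δ_oct = -0.4 × 10125 = -4050 cm⁻¹.
In a tetrahedral site the filling is e¹ t₂⁰: CFSE(tet) = -0.6Δₜ = -0.6 × (4/9)(10125) = -2700 cm⁻¹.
OSPE = CFSE(oct) − CFSE(tet) = -4050 − (-2700) = -1350 cm⁻¹.

-1350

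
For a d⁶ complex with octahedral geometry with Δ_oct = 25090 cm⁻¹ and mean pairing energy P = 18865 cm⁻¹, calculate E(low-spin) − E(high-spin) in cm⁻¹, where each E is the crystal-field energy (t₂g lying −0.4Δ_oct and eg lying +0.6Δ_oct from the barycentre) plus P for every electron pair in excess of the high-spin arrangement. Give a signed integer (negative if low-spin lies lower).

-12450

High-spin: t₂g⁴ eg², CFSE = -0.4Δ_oct = -10036 cm⁻¹.
Low-spin: t₂g⁶ eg⁰, orbital CFSE = -2.4Δ_oct = -60216 cm⁻¹; plus 2 excess pairs × P = +37730 cm⁻¹; total -22486 cm⁻¹.
Thus E(LS) − E(HS) = -12450 cm⁻¹.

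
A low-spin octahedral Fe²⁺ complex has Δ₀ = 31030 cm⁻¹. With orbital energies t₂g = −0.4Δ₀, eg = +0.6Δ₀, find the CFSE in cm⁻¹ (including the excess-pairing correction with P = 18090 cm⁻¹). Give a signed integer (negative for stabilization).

Group 8 minus oxidation state +2 gives a d⁶ configuration for Fe²⁺.
Electron filling gives t₂g⁶ eg⁰.
CFSE(orbital) = 6×(-0.4Δ₀) + 0×(0.6Δ₀) = -2.4Δ₀; with Δ₀ = 31030 cm⁻¹ that is -74472 cm⁻¹.
Relative to high-spin t₂g⁴ eg² (1 paired), the low-spin configuration has 2 additional pairs, contributing +2 × 18090 = +36180 cm⁻¹.
Combining: -74472 + 36180 = -38292 cm⁻¹.

-38292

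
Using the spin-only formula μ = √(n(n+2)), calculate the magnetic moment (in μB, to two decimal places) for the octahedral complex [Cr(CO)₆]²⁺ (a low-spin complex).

2.83 μB

CO is neutral, so the +2 overall charge sits on Cr: oxidation state +2.
Cr²⁺: group 6, so d-count = 6 − 2 = 4.
Configuration: t2g^4 e_g^0 → 2 unpaired electrons.
μ(spin-only) = √[2(2+2)] = √8 ≈ 2.83 μB.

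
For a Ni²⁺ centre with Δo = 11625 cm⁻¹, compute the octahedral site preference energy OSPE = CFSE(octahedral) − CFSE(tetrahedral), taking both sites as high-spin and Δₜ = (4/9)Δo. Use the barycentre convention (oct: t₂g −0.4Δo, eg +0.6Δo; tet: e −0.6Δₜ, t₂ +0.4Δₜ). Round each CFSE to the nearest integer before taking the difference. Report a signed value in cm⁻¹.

Ni is in group 10, so Ni²⁺ is d⁸ (10 − 2 = 8).
In an octahedral site d⁸ (HS) is t₂g⁶ eg², giving CFSE(oct) = -1.2Δo = -13950 cm⁻¹.
In a tetrahedral site the filling is e⁴ t₂⁴: CFSE(tet) = -0.8Δₜ = -0.8 × (4/9)(11625) = -4133 cm⁻¹.
OSPE = -13950 − (-4133) = -9817 cm⁻¹.

-9817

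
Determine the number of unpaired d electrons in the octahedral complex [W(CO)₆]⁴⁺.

CO is neutral, so the +4 overall charge sits on W: oxidation state +4.
W⁴⁺: group 6, so d-count = 6 − 4 = 2.
Configuration: t2g^2 e_g^0, giving 2 unpaired electrons.

2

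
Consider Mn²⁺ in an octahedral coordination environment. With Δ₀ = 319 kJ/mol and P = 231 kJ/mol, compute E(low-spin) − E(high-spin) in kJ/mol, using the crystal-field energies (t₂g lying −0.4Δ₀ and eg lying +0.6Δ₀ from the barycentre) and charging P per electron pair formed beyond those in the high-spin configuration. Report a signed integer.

-176

Mn²⁺: group 7, so d-count = 7 − 2 = 5.
High-spin: t₂g³ eg², CFSE = 0.0Δ₀ = 0 kJ/mol.
Low-spin t₂g⁵ eg⁰ gives -2.0Δ₀ = -638 kJ/mol, but forming 2 extra pairs costs 2P = 462 kJ/mol, so E(LS) = -638 + 462 = -176 kJ/mol.
Thus E(LS) − E(HS) = -176 kJ/mol.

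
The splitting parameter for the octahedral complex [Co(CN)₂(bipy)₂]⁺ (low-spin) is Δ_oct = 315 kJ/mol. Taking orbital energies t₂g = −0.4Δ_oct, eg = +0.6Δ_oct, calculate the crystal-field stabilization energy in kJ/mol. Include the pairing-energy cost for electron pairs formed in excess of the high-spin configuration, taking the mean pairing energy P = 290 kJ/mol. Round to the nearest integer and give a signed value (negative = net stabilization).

Ligand charges: 2×(-1) from CN⁻ and 2×(+0) from bipy sum to -2; with overall charge +1, Co is +3.
Co³⁺: group 9, so d-count = 9 − 3 = 6.
Configuration: t₂g⁶ eg⁰.
Orbital CFSE = 6(-0.4) + 0(0.6) = -2.4Δ_oct = -2.4 × 315 = -756 kJ/mol.
High-spin d⁶ would be t₂g⁴ eg² with 1 pair; low-spin has 3, so 2 excess pairs cost +2P = +580 kJ/mol.
Net CFSE = -756 + 580 = -176 kJ/mol.

-176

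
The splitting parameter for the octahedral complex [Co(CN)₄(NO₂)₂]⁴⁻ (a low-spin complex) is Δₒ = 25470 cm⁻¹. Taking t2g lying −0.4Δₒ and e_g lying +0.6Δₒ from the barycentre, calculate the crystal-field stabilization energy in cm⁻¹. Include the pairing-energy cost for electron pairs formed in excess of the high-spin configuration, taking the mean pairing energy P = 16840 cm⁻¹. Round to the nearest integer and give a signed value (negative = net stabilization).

-29006

Ligand charges: 4×(-1) from CN⁻ and 2×(-1) from NO₂⁻ sum to -6; with overall charge -4, Co is +2.
Co sits in group 9; removing 2 electrons leaves Co²⁺ with 9 − 2 = 7 d electrons.
Electron filling gives t2g^6 e_g^1.
Orbital CFSE = 6(-0.4) + 1(0.6) = -1.8Δₒ = -1.8 × 25470 = -45846 cm⁻¹.
Pairing penalty: 3 pairs vs 2 in the high-spin reference → 1 extra × P = 16840 cm⁻¹.
Combining: -45846 + 16840 = -29006 cm⁻¹.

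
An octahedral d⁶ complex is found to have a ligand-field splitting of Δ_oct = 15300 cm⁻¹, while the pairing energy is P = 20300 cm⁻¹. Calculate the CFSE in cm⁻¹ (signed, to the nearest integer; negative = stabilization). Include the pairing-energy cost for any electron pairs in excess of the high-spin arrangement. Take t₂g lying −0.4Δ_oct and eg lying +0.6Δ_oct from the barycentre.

-6120

Since Δ_oct = 15300 cm⁻¹ < P = 20300 cm⁻¹, the complex adopts the high-spin configuration.
Filling d⁶ accordingly: t₂g⁴ eg².
Orbital CFSE = -0.4Δ_oct = -0.4 × 15300 = -6120 cm⁻¹.
High-spin has no excess pairs, so no pairing correction applies.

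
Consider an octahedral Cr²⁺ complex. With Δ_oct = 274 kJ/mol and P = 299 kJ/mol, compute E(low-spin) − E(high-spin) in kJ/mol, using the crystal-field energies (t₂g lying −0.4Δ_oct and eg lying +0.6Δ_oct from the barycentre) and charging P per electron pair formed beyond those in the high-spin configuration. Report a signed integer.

Cr is in group 6, so Cr²⁺ is d⁴ (6 − 2 = 4).
High-spin d⁴ fills as t₂g³ eg¹ with CFSE 3(−0.4) + 1(+0.6) = -0.6Δ_oct = -164 kJ/mol.
Low-spin: t₂g⁴ eg⁰, orbital CFSE = -1.6Δ_oct = -438 kJ/mol; plus 1 excess pair × P = +299 kJ/mol; total -139 kJ/mol.
The difference is -139 − (-164) = 25 kJ/mol, so high-spin lies lower.

25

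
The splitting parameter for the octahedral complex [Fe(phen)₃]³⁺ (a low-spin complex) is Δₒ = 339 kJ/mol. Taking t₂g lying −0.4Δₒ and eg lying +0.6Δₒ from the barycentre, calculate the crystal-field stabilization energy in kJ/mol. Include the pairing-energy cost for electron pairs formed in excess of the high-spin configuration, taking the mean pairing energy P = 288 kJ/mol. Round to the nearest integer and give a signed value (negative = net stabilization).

-102

phen is neutral, so the +3 overall charge sits on Fe: oxidation state +3.
Fe³⁺: group 8, so d-count = 8 − 3 = 5.
Electron filling gives t₂g⁵ eg⁰.
The orbital stabilization is -2.0Δₒ = -2.0 × 339 = -678 kJ/mol.
High-spin d⁵ would be t₂g³ eg² with 0 pairs; low-spin has 2, so 2 excess pairs cost +2P = +576 kJ/mol.
Net CFSE = -678 + 576 = -102 kJ/mol.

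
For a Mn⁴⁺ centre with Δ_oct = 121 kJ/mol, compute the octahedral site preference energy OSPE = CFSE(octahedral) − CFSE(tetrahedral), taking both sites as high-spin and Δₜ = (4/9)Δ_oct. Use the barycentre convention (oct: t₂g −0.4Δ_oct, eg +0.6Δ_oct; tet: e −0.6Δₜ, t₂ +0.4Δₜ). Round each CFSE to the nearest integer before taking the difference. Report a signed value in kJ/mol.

Group 7 minus oxidation state +4 gives a d³ configuration for Mn⁴⁺.
Octahedral high-spin t2g^3 e_g^0: CFSE = -1.2 × 121 = -145 kJ/mol.
In a tetrahedral site the filling is e^2 t2^1: CFSE(tet) = -0.8Δₜ = -0.8 × (4/9)(121) = -43 kJ/mol.
OSPE = CFSE(oct) − CFSE(tet) = -145 − (-43) = -102 kJ/mol.

-102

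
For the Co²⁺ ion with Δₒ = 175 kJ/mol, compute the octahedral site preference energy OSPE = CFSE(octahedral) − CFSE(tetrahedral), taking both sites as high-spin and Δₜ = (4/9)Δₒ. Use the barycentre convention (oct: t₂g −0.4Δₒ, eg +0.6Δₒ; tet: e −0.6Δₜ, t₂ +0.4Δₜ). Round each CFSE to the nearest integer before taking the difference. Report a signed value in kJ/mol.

Co sits in group 9; removing 2 electrons leaves Co²⁺ with 9 − 2 = 7 d electrons.
In an octahedral site d⁷ (HS) is t2g^5 e_g^2, giving CFSE(oct) = -0.8Δₒ = -140 kJ/mol.
Tetrahedral e^4 t2^3 gives -1.2Δₜ = -1.2 × (4/9) × 175 = -93 kJ/mol.
Subtracting, OSPE = -140 − (-93) = -47 kJ/mol.

-47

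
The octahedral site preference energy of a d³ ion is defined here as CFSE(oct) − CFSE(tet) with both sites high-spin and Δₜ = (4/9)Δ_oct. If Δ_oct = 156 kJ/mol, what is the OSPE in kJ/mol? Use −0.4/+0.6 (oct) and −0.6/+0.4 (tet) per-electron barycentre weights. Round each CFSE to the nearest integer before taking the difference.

-132

Octahedral high-spin t2g^3 e_g^0: CFSE = -1.2 × 156 = -187 kJ/mol.
Tetrahedral: e^2 t2^1, CFSE = 2(−0.6) + 1(+0.4) = -0.8Δₜ = -0.8 × (4/9) × 156 = -55 kJ/mol.
Subtracting, OSPE = -187 − (-55) = -132 kJ/mol.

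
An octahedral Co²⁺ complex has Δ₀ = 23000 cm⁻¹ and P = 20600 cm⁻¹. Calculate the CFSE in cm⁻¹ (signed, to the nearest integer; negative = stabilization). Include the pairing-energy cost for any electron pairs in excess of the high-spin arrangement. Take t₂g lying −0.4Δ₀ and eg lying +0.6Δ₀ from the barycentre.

Co is in group 9, so Co²⁺ is d⁷ (9 − 2 = 7).
Here Δ₀ > P (23000 > 20600), so the low-spin state is favoured.
That gives t₂g⁶ eg¹.
Orbital CFSE = -1.8Δ₀ = -1.8 × 23000 = -41400 cm⁻¹.
Excess pairs vs high-spin: 3 − 2 = 1; pairing cost = +20600 cm⁻¹.
Net CFSE = -41400 + 20600 = -20800 cm⁻¹.

-20800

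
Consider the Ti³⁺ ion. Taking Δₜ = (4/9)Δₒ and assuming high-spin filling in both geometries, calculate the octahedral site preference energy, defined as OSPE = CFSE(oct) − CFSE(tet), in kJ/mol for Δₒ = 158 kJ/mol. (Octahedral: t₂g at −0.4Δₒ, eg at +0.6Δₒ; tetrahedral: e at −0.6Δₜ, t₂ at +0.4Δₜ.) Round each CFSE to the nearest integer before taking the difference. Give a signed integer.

-21

Ti is in group 4, so Ti³⁺ is d¹ (4 − 3 = 1).
In an octahedral site d¹ (HS) is t2g^1 e_g^0, giving CFSE(oct) = -0.4Δₒ = -63 kJ/mol.
In a tetrahedral site the filling is e^1 t2^0: CFSE(tet) = -0.6Δₜ = -0.6 × (4/9)(158) = -42 kJ/mol.
OSPE = CFSE(oct) − CFSE(tet) = -63 − (-42) = -21 kJ/mol.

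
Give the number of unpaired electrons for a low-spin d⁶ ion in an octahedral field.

0

Configuration: t2g^6 e_g^0, giving 0 unpaired electrons.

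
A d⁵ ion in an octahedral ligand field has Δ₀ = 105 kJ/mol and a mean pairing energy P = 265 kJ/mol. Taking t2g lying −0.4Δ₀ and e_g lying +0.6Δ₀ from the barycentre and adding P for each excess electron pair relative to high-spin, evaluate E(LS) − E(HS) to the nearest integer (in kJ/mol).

320

In the high-spin limit (t2g^3 e_g^2) the orbital term is 0.0Δ₀ = 0 kJ/mol, with no excess pairing.
Low-spin: t2g^5 e_g^0, orbital CFSE = -2.0Δ₀ = -210 kJ/mol; plus 2 excess pairs × P = +530 kJ/mol; total 320 kJ/mol.
E(LS) − E(HS) = 320 − (0) = 320 kJ/mol.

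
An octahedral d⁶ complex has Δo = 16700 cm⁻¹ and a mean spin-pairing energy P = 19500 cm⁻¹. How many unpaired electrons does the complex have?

Since Δo = 16700 cm⁻¹ < P = 19500 cm⁻¹, the complex adopts the high-spin configuration.
That gives t2g^4 e_g^2.
Unpaired electrons: 4.

4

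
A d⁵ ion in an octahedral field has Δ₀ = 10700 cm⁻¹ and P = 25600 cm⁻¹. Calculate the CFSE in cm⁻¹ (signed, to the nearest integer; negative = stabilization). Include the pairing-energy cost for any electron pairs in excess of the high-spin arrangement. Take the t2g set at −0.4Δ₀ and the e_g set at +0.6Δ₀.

0

Since Δ₀ = 10700 cm⁻¹ < P = 25600 cm⁻¹, the complex adopts the high-spin configuration.
Configuration: t2g^3 e_g^2.
Orbital CFSE = 0.0Δ₀ = 0.0 × 10700 = 0 cm⁻¹.
High-spin has no excess pairs, so no pairing correction applies.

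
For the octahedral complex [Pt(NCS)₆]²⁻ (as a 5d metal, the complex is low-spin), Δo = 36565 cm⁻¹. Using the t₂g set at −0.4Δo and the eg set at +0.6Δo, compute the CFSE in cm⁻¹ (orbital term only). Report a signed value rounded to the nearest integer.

-87756

Each NCS⁻ contributes -1; 6 × (-1) = -6. With overall charge -2, Pt is in the +4 oxidation state.
Pt⁴⁺: group 10, so d-count = 10 − 4 = 6.
Electron filling gives t₂g⁶ eg⁰.
Orbital CFSE = 6(-0.4) + 0(0.6) = -2.4Δo = -2.4 × 36565 = -87756 cm⁻¹.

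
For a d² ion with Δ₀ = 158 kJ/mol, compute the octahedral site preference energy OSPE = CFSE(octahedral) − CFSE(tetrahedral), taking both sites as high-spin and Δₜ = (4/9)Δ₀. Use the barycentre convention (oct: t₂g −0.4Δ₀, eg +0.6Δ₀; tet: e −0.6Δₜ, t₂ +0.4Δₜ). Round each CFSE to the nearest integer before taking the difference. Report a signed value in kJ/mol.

In an octahedral site d² (HS) is t₂g² eg⁰, giving CFSE(oct) = -0.8Δ₀ = -126 kJ/mol.
In a tetrahedral site the filling is e² t₂⁰: CFSE(tet) = -1.2Δₜ = -1.2 × (4/9)(158) = -84 kJ/mol.
OSPE = CFSE(oct) − CFSE(tet) = -126 − (-84) = -42 kJ/mol.

-42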